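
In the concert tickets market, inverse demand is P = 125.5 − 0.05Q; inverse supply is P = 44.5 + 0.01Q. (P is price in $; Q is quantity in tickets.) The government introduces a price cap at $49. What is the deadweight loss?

$24300

Competitive equilibrium: 125.5 − 0.05Q = 44.5 + 0.01Q → Q* = 1350, P* = 58.
At the ceiling P = 49, quantity supplied = (49 − 44.5)/0.01 = 450.
Willingness to pay at Q' = 450: 125.5 − 0.05·450 = 103.
ΔQ = 1350 − 450 = 900; wedge = 103 − 49 = 54.
DWL = ½ × 900 × 54 = $24300.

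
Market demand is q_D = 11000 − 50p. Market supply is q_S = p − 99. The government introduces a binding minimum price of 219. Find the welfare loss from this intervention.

2401.96

In inverse form: demand p = 220 − 0.02q, supply p = 99 + q.
Competitive equilibrium: 220 − 0.02q = 99 + q → q* = 118.6275, p* = 217.6275.
At the floor p = 219, quantity demanded = (220 − 219)/0.02 = 50.
Sellers' marginal cost at q' = 50: 99 + 1·50 = 149.
Δq = 118.6275 − 50 = 68.6275; wedge = 219 − 149 = 70.
Welfare loss = ½ × 68.6275 × 70 = 2401.96.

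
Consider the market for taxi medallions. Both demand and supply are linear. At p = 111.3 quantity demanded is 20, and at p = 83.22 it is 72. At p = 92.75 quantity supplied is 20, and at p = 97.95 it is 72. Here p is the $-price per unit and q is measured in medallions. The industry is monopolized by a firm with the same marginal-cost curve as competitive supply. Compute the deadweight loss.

$160.80

Demand slope = (83.22 − 111.3)/(72 − 20) = −0.54, so p = 122.1 − 0.54q.
Supply slope = (97.95 − 92.75)/(72 − 20) = 0.1, so p = 90.75 + 0.1q.
Competitive equilibrium: 122.1 − 0.54q = 90.75 + 0.1q → q* = 48.9844, p* = 95.6484.
Marginal revenue: MR = 122.1 − 1.08q. Set MR = MC: 122.1 − 1.08q = 90.75 + 0.1q → q_m = 26.5678.
Price p_m = 122.1 − 0.54·26.5678 = 107.7534; MC(q_m) = 90.75 + 0.1·26.5678 = 93.4068.
Competitive q* = 48.9844, so Δq = 22.4166; wedge = 107.7534 − 93.4068 = 14.3466.
Welfare loss = ½ × 22.4166 × 14.3466 = $160.80.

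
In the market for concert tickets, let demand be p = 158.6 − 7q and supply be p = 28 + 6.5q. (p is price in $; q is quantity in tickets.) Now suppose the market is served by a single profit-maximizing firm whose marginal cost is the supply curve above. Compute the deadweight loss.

$73.66

Competitive equilibrium: 158.6 − 7q = 28 + 6.5q → q* = 9.6741, p* = 90.8815.
Marginal revenue: MR = 158.6 − 14q. Set MR = MC: 158.6 − 14q = 28 + 6.5q → q_m = 6.3707.
Price p_m = 158.6 − 7·6.3707 = 114.0051; MC(q_m) = 28 + 6.5·6.3707 = 69.4096.
Competitive q* = 9.6741, so Δq = 3.3034; wedge = 114.0051 − 69.4096 = 44.5955.
Deadweight loss = ½ × 3.3034 × 44.5955 = $73.66.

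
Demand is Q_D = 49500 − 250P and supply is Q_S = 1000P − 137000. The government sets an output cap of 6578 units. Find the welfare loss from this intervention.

79017.21

In inverse form: demand P = 198 − 0.004Q, supply P = 137 + 0.001Q.
Competitive equilibrium: 198 − 0.004Q = 137 + 0.001Q → Q* = 12200, P* = 149.2.
At Q = 6578: demand price = 198 − 0.004·6578 = 171.688; supply price = 137 + 0.001·6578 = 143.578.
ΔQ = 12200 − 6578 = 5622; wedge = 171.688 − 143.578 = 28.11.
The triangle = ½ × 5622 × 28.11 = 79017.21.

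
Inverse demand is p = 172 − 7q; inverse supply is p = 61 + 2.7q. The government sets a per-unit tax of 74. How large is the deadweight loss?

Competitive equilibrium: 172 − 7q = 61 + 2.7q → q* = 11.4433, p* = 91.8969.
With the tax, the buyer price exceeds the seller price by 74: (172 − 7q) − (61 + 2.7q) = 74 → q' = 3.8144.
Δq = 11.4433 − 3.8144 = 7.6289; the wedge equals the tax, 74.
The triangle = ½ × 7.6289 × 74 = 282.27.

282.27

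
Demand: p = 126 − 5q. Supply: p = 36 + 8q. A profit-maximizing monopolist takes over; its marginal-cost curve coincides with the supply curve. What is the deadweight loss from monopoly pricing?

Competitive equilibrium: 126 − 5q = 36 + 8q → q* = 6.9231, p* = 91.3846.
Marginal revenue: MR = 126 − 10q. Set MR = MC: 126 − 10q = 36 + 8q → q_m = 5.
Price p_m = 126 − 5·5 = 101; MC(q_m) = 36 + 8·5 = 76.
Competitive q* = 6.9231, so Δq = 1.9231; wedge = 101 − 76 = 25.
DWL = ½ × 1.9231 × 25 = 24.04.

24.04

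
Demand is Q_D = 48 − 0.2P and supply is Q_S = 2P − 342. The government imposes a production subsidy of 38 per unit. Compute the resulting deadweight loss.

In inverse form: demand P = 240 − 5Q, supply P = 171 + 0.5Q.
Competitive equilibrium: 240 − 5Q = 171 + 0.5Q → Q* = 12.5455, P* = 177.2727.
The subsidy lowers effective supply by 38: P = 133 + 0.5Q.
New quantity: 240 − 5Q = 133 + 0.5Q → Q' = 19.4545.
Overproduction ΔQ = 19.4545 − 12.5455 = 6.909; wedge = subsidy = 38.
Deadweight loss = ½ × 6.909 × 38 = 131.27.

131.27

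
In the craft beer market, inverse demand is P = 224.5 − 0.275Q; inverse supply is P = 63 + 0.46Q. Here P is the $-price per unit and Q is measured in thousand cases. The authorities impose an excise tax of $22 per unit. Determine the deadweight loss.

$329.25 thousand

Competitive equilibrium: 224.5 − 0.275Q = 63 + 0.46Q → Q* = 219.7279, P* = 164.0748.
With the tax, the buyer price exceeds the seller price by 22: (224.5 − 0.275Q) − (63 + 0.46Q) = 22 → Q' = 189.7959.
ΔQ = 219.7279 − 189.7959 = 29.932; the wedge equals the tax, 22.
Welfare loss = ½ × 29.932 × 22 = $329.25 thousand.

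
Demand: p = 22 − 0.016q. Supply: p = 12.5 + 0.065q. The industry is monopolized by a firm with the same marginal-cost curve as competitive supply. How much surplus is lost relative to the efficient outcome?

Competitive equilibrium: 22 − 0.016q = 12.5 + 0.065q → q* = 117.284, p* = 20.1235.
Marginal revenue: MR = 22 − 0.032q. Set MR = MC: 22 − 0.032q = 12.5 + 0.065q → q_m = 97.9381.
Price p_m = 22 − 0.016·97.9381 = 20.433; MC(q_m) = 12.5 + 0.065·97.9381 = 18.866.
Competitive q* = 117.284, so Δq = 19.3459; wedge = 20.433 − 18.866 = 1.567.
DWL = ½ × 19.3459 × 1.567 = 15.16.

15.16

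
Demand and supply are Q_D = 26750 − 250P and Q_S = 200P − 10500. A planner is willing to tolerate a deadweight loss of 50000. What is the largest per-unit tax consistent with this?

In inverse form: demand P = 107 − 0.004Q, supply P = 52.5 + 0.005Q.
Competitive equilibrium: 107 − 0.004Q = 52.5 + 0.005Q → Q* = 6055.5556, P* = 82.7778.
A tax t gives ΔQ = t/0.009 and wedge t, so DWL = t²/0.018.
t²/0.018 = 50000 → t² = 900 → t = 30.

30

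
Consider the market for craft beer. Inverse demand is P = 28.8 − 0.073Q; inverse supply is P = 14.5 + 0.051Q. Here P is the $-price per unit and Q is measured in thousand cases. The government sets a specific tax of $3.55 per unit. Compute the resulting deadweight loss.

Competitive equilibrium: 28.8 − 0.073Q = 14.5 + 0.051Q → Q* = 115.3226, P* = 20.3815.
With the tax, the buyer price exceeds the seller price by 3.55: (28.8 − 0.073Q) − (14.5 + 0.051Q) = 3.55 → Q' = 86.6935.
ΔQ = 115.3226 − 86.6935 = 28.6291; the wedge equals the tax, 3.55.
Welfare loss = ½ × 28.6291 × 3.55 = $50.82 thousand.

$50.82 thousand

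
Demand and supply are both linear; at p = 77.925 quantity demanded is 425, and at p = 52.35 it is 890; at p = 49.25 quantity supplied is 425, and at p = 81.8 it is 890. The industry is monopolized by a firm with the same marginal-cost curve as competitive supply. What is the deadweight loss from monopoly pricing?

2498.89

Demand slope = (52.35 − 77.925)/(890 − 425) = −0.055, so p = 101.3 − 0.055q.
Supply slope = (81.8 − 49.25)/(890 − 425) = 0.07, so p = 19.5 + 0.07q.
Competitive equilibrium: 101.3 − 0.055q = 19.5 + 0.07q → q* = 654.4, p* = 65.308.
Marginal revenue: MR = 101.3 − 0.11q. Set MR = MC: 101.3 − 0.11q = 19.5 + 0.07q → q_m = 454.44444.
Price p_m = 101.3 − 0.055·454.44444 = 76.30556; MC(q_m) = 19.5 + 0.07·454.44444 = 51.31111.
Competitive q* = 654.4, so Δq = 199.95556; wedge = 76.30556 − 51.31111 = 24.99445.
The triangle = ½ × 199.95556 × 24.99445 = 2498.89.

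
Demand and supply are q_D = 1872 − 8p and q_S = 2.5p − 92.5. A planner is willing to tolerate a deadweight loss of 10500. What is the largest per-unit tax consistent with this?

In inverse form: demand p = 234 − 0.125q, supply p = 37 + 0.4q.
Competitive equilibrium: 234 − 0.125q = 37 + 0.4q → q* = 375.2381, p* = 187.0952.
A tax t gives Δq = t/0.525 and wedge t, so DWL = t²/1.05.
t²/1.05 = 10500 → t² = 11025 → t = 105.

105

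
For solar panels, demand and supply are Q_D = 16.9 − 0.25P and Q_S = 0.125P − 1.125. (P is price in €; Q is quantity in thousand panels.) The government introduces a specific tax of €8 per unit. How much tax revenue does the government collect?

€33.73 thousand

In inverse form: demand P = 67.6 − 4Q, supply P = 9 + 8Q.
Competitive equilibrium: 67.6 − 4Q = 9 + 8Q → Q* = 4.8833, P* = 48.0667.
With the tax, the buyer price exceeds the seller price by 8: (67.6 − 4Q) − (9 + 8Q) = 8 → Q' = 4.2167.
Tax revenue = 8 × 4.2167 = €33.73 thousand.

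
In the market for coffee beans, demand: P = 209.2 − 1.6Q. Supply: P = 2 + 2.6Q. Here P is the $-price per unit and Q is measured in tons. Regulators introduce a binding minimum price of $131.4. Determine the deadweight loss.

Competitive equilibrium: 209.2 − 1.6Q = 2 + 2.6Q → Q* = 49.3333, P* = 130.2667.
At the floor P = 131.4, quantity demanded = (209.2 − 131.4)/1.6 = 48.625.
Sellers' marginal cost at Q' = 48.625: 2 + 2.6·48.625 = 128.425.
ΔQ = 49.3333 − 48.625 = 0.7083; wedge = 131.4 − 128.425 = 2.975.
Deadweight loss = ½ × 0.7083 × 2.975 = $1.05.

$1.05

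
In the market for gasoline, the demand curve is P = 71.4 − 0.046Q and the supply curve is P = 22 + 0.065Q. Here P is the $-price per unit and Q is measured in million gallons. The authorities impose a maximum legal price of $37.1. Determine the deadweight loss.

$2511.77 million

Competitive equilibrium: 71.4 − 0.046Q = 22 + 0.065Q → Q* = 445.045, P* = 50.9279.
At the ceiling P = 37.1, quantity supplied = (37.1 − 22)/0.065 = 232.3077.
Willingness to pay at Q' = 232.3077: 71.4 − 0.046·232.3077 = 60.7138.
ΔQ = 445.045 − 232.3077 = 212.7373; wedge = 60.7138 − 37.1 = 23.6138.
The triangle = ½ × 212.7373 × 23.6138 = $2511.77 million.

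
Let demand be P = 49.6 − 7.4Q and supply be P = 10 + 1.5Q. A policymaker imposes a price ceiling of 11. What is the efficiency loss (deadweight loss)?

Competitive equilibrium: 49.6 − 7.4Q = 10 + 1.5Q → Q* = 4.44944, P* = 16.67416.
At the ceiling P = 11, quantity supplied = (11 − 10)/1.5 = 0.66667.
Willingness to pay at Q' = 0.66667: 49.6 − 7.4·0.66667 = 44.66664.
ΔQ = 4.44944 − 0.66667 = 3.78277; wedge = 44.66664 − 11 = 33.66664.
Deadweight loss = ½ × 3.78277 × 33.66664 = 63.68.

63.68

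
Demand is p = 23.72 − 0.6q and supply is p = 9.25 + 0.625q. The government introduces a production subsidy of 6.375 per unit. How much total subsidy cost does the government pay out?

108.48

Competitive equilibrium: 23.72 − 0.6q = 9.25 + 0.625q → q* = 11.8122, p* = 16.6327.
The subsidy lowers effective supply by 6.375: p = 2.875 + 0.625q.
New quantity: 23.72 − 0.6q = 2.875 + 0.625q → q' = 17.0163.
Total subsidy cost = 6.375 × 17.0163 = 108.48.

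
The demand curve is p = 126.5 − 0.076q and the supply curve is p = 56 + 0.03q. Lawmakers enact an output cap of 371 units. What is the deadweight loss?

Competitive equilibrium: 126.5 − 0.076q = 56 + 0.03q → q* = 665.0943, p* = 75.9528.
At q = 371: demand price = 126.5 − 0.076·371 = 98.304; supply price = 56 + 0.03·371 = 67.13.
Δq = 665.0943 − 371 = 294.0943; wedge = 98.304 − 67.13 = 31.174.
Welfare loss = ½ × 294.0943 × 31.174 = 4584.05.

4584.05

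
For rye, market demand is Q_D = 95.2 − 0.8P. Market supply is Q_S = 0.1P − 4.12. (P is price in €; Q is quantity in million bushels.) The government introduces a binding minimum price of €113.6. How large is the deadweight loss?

In inverse form: demand P = 119 − 1.25Q, supply P = 41.2 + 10Q.
Competitive equilibrium: 119 − 1.25Q = 41.2 + 10Q → Q* = 6.9156, P* = 110.3556.
At the floor P = 113.6, quantity demanded = (119 − 113.6)/1.25 = 4.32.
Sellers' marginal cost at Q' = 4.32: 41.2 + 10·4.32 = 84.4.
ΔQ = 6.9156 − 4.32 = 2.5956; wedge = 113.6 − 84.4 = 29.2.
Deadweight loss = ½ × 2.5956 × 29.2 = €37.90 million.

€37.90 million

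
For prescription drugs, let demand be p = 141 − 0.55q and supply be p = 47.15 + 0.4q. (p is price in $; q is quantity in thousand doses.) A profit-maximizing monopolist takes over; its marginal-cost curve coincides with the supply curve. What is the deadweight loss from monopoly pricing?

Competitive equilibrium: 141 − 0.55q = 47.15 + 0.4q → q* = 98.7895, p* = 86.6658.
Marginal revenue: MR = 141 − 1.1q. Set MR = MC: 141 − 1.1q = 47.15 + 0.4q → q_m = 62.5667.
Price p_m = 141 − 0.55·62.5667 = 106.5883; MC(q_m) = 47.15 + 0.4·62.5667 = 72.1767.
Competitive q* = 98.7895, so Δq = 36.2228; wedge = 106.5883 − 72.1767 = 34.4116.
Welfare loss = ½ × 36.2228 × 34.4116 = $623.24 thousand.

$623.24 thousand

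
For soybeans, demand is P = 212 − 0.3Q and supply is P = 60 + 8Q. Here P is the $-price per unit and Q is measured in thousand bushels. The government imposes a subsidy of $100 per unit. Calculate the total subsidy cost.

$3036.14 thousand

Competitive equilibrium: 212 − 0.3Q = 60 + 8Q → Q* = 18.3133, P* = 206.506.
The subsidy lowers effective supply by 100: P = 8Q − 40.
New quantity: 212 − 0.3Q = 8Q − 40 → Q' = 30.3614.
Total subsidy cost = 100 × 30.3614 = $3036.14 thousand.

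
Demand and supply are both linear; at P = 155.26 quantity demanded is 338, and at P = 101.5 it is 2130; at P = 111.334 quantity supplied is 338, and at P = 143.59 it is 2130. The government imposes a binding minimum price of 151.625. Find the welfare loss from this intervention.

Demand slope = (101.5 − 155.26)/(2130 − 338) = −0.03, so P = 165.4 − 0.03Q.
Supply slope = (143.59 − 111.334)/(2130 − 338) = 0.018, so P = 105.25 + 0.018Q.
Competitive equilibrium: 165.4 − 0.03Q = 105.25 + 0.018Q → Q* = 1253.125, P* = 127.8063.
At the floor P = 151.625, quantity demanded = (165.4 − 151.625)/0.03 = 459.1667.
Sellers' marginal cost at Q' = 459.1667: 105.25 + 0.018·459.1667 = 113.515.
ΔQ = 1253.125 − 459.1667 = 793.9583; wedge = 151.625 − 113.515 = 38.11.
Welfare loss = ½ × 793.9583 × 38.11 = 15128.88.

15128.88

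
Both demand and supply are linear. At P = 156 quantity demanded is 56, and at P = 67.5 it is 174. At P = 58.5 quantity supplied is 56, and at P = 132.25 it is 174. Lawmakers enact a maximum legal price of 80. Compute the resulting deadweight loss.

916.38

Demand slope = (67.5 − 156)/(174 − 56) = −0.75, so P = 198 − 0.75Q.
Supply slope = (132.25 − 58.5)/(174 − 56) = 0.625, so P = 23.5 + 0.625Q.
Competitive equilibrium: 198 − 0.75Q = 23.5 + 0.625Q → Q* = 126.9091, P* = 102.8182.
At the ceiling P = 80, quantity supplied = (80 − 23.5)/0.625 = 90.4.
Willingness to pay at Q' = 90.4: 198 − 0.75·90.4 = 130.2.
ΔQ = 126.9091 − 90.4 = 36.5091; wedge = 130.2 − 80 = 50.2.
The triangle = ½ × 36.5091 × 50.2 = 916.38.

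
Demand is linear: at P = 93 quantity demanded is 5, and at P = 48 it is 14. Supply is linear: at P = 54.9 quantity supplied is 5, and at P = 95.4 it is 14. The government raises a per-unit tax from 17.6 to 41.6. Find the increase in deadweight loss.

Demand slope = (48 − 93)/(14 − 5) = −5, so P = 118 − 5Q.
Supply slope = (95.4 − 54.9)/(14 − 5) = 4.5, so P = 32.4 + 4.5Q.
Competitive equilibrium: 118 − 5Q = 32.4 + 4.5Q → Q* = 9.0105, P* = 72.9474.
For a per-unit tax t: ΔQ = t/9.5, so DWL = ½·t·(t/9.5) = t²/19.
At t = 17.6: DWL = 16.303. At t = 41.6: DWL = 91.082.
Increase = 91.082 − 16.303 = 74.78.

74.78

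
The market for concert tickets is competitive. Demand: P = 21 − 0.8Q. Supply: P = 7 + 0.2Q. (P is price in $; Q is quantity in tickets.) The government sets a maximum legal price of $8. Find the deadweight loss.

Competitive equilibrium: 21 − 0.8Q = 7 + 0.2Q → Q* = 14, P* = 9.8.
At the ceiling P = 8, quantity supplied = (8 − 7)/0.2 = 5.
Willingness to pay at Q' = 5: 21 − 0.8·5 = 17.
ΔQ = 14 − 5 = 9; wedge = 17 − 8 = 9.
DWL = ½ × 9 × 9 = $40.50.

$40.50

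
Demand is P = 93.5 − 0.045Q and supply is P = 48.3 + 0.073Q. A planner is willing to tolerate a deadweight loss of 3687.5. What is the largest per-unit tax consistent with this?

Competitive equilibrium: 93.5 − 0.045Q = 48.3 + 0.073Q → Q* = 383.0508, P* = 76.2627.
A tax t gives ΔQ = t/0.118 and wedge t, so DWL = t²/0.236.
t²/0.236 = 3687.5 → t² = 870.25 → t = 29.5.

29.5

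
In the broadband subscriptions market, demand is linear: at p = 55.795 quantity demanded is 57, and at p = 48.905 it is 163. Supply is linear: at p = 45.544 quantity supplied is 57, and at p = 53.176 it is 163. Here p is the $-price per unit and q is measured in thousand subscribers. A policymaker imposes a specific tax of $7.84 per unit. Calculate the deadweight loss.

Demand slope = (48.905 − 55.795)/(163 − 57) = −0.065, so p = 59.5 − 0.065q.
Supply slope = (53.176 − 45.544)/(163 − 57) = 0.072, so p = 41.44 + 0.072q.
Competitive equilibrium: 59.5 − 0.065q = 41.44 + 0.072q → q* = 131.8248, p* = 50.9314.
With the tax, the buyer price exceeds the seller price by 7.84: (59.5 − 0.065q) − (41.44 + 0.072q) = 7.84 → q' = 74.5985.
Δq = 131.8248 − 74.5985 = 57.2263; the wedge equals the tax, 7.84.
The triangle = ½ × 57.2263 × 7.84 = $224.33 thousand.

$224.33 thousand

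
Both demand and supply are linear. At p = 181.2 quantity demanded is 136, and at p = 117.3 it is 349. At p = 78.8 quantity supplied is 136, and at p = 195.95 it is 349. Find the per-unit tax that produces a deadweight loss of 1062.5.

Demand slope = (117.3 − 181.2)/(349 − 136) = −0.3, so p = 222 − 0.3q.
Supply slope = (195.95 − 78.8)/(349 − 136) = 0.55, so p = 4 + 0.55q.
Competitive equilibrium: 222 − 0.3q = 4 + 0.55q → q* = 256.4706, p* = 145.0588.
A tax t gives Δq = t/0.85 and wedge t, so DWL = t²/1.7.
t²/1.7 = 1062.5 → t² = 1806.25 → t = 42.5.

42.5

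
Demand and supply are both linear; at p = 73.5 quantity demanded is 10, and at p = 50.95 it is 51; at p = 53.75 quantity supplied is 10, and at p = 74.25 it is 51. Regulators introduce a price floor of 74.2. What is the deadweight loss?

Demand slope = (50.95 − 73.5)/(51 − 10) = −0.55, so p = 79 − 0.55q.
Supply slope = (74.25 − 53.75)/(51 − 10) = 0.5, so p = 48.75 + 0.5q.
Competitive equilibrium: 79 − 0.55q = 48.75 + 0.5q → q* = 28.8095, p* = 63.1548.
At the floor p = 74.2, quantity demanded = (79 − 74.2)/0.55 = 8.7273.
Sellers' marginal cost at q' = 8.7273: 48.75 + 0.5·8.7273 = 53.1137.
Δq = 28.8095 − 8.7273 = 20.0822; wedge = 74.2 − 53.1137 = 21.0863.
Welfare loss = ½ × 20.0822 × 21.0863 = 211.73.

211.73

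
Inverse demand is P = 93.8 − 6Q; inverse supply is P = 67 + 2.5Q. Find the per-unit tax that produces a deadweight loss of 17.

Competitive equilibrium: 93.8 − 6Q = 67 + 2.5Q → Q* = 3.1529, P* = 74.8824.
A tax t gives ΔQ = t/8.5 and wedge t, so DWL = t²/17.
t²/17 = 17 → t² = 289 → t = 17.

17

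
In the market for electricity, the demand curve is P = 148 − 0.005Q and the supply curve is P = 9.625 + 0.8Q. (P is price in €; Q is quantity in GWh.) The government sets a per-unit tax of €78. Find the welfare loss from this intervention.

€3778.88

Competitive equilibrium: 148 − 0.005Q = 9.625 + 0.8Q → Q* = 171.8944, P* = 147.1405.
With the tax, the buyer price exceeds the seller price by 78: (148 − 0.005Q) − (9.625 + 0.8Q) = 78 → Q' = 75.
ΔQ = 171.8944 − 75 = 96.8944; the wedge equals the tax, 78.
DWL = ½ × 96.8944 × 78 = €3778.88.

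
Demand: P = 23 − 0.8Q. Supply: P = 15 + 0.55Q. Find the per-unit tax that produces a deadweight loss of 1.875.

2.25

Competitive equilibrium: 23 − 0.8Q = 15 + 0.55Q → Q* = 5.9259, P* = 18.2593.
A tax t gives ΔQ = t/1.35 and wedge t, so DWL = t²/2.7.
t²/2.7 = 1.875 → t² = 5.0625 → t = 2.25.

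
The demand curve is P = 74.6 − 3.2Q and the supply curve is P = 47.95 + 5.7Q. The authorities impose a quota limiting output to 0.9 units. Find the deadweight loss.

19.52

Competitive equilibrium: 74.6 − 3.2Q = 47.95 + 5.7Q → Q* = 2.9944, P* = 65.018.
At Q = 0.9: demand price = 74.6 − 3.2·0.9 = 71.72; supply price = 47.95 + 5.7·0.9 = 53.08.
ΔQ = 2.9944 − 0.9 = 2.0944; wedge = 71.72 − 53.08 = 18.64.
Welfare loss = ½ × 2.0944 × 18.64 = 19.52.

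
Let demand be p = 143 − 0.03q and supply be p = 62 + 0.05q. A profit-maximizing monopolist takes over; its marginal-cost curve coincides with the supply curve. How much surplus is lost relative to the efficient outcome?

3050.05

Competitive equilibrium: 143 − 0.03q = 62 + 0.05q → q* = 1012.5, p* = 112.625.
Marginal revenue: MR = 143 − 0.06q. Set MR = MC: 143 − 0.06q = 62 + 0.05q → q_m = 736.3636.
Price p_m = 143 − 0.03·736.3636 = 120.9091; MC(q_m) = 62 + 0.05·736.3636 = 98.8182.
Competitive q* = 1012.5, so Δq = 276.1364; wedge = 120.9091 − 98.8182 = 22.0909.
The triangle = ½ × 276.1364 × 22.0909 = 3050.05.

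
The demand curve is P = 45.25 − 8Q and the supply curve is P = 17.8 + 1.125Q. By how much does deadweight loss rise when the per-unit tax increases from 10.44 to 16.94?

9.75

Competitive equilibrium: 45.25 − 8Q = 17.8 + 1.125Q → Q* = 3.0082, P* = 21.1842.
For a per-unit tax t: ΔQ = t/9.125, so DWL = ½·t·(t/9.125) = t²/18.25.
At t = 10.44: DWL = 5.972. At t = 16.94: DWL = 15.724.
Increase = 15.724 − 5.972 = 9.75.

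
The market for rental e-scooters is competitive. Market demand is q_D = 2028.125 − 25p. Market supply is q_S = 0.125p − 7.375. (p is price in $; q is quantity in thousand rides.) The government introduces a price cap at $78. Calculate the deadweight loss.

In inverse form: demand p = 81.125 − 0.04q, supply p = 59 + 8q.
Competitive equilibrium: 81.125 − 0.04q = 59 + 8q → q* = 2.7519, p* = 81.0149.
At the ceiling p = 78, quantity supplied = (78 − 59)/8 = 2.375.
Willingness to pay at q' = 2.375: 81.125 − 0.04·2.375 = 81.03.
Δq = 2.7519 − 2.375 = 0.3769; wedge = 81.03 − 78 = 3.03.
Welfare loss = ½ × 0.3769 × 3.03 = $0.57 thousand.

$0.57 thousand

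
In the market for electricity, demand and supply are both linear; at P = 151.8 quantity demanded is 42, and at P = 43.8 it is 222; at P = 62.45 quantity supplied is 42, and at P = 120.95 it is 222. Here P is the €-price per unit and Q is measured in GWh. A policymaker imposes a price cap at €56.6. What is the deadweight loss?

Demand slope = (43.8 − 151.8)/(222 − 42) = −0.6, so P = 177 − 0.6Q.
Supply slope = (120.95 − 62.45)/(222 − 42) = 0.325, so P = 48.8 + 0.325Q.
Competitive equilibrium: 177 − 0.6Q = 48.8 + 0.325Q → Q* = 138.5946, P* = 93.8432.
At the ceiling P = 56.6, quantity supplied = (56.6 − 48.8)/0.325 = 24.
Willingness to pay at Q' = 24: 177 − 0.6·24 = 162.6.
ΔQ = 138.5946 − 24 = 114.5946; wedge = 162.6 − 56.6 = 106.
The triangle = ½ × 114.5946 × 106 = €6073.51.

€6073.51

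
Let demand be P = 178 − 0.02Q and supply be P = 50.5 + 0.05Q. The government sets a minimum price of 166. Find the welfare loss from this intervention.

52216.07

Competitive equilibrium: 178 − 0.02Q = 50.5 + 0.05Q → Q* = 1821.4286, P* = 141.5714.
At the floor P = 166, quantity demanded = (178 − 166)/0.02 = 600.
Sellers' marginal cost at Q' = 600: 50.5 + 0.05·600 = 80.5.
ΔQ = 1821.4286 − 600 = 1221.4286; wedge = 166 − 80.5 = 85.5.
The triangle = ½ × 1221.4286 × 85.5 = 52216.07.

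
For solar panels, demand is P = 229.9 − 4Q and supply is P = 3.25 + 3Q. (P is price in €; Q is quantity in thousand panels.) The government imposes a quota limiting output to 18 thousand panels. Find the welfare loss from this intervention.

Competitive equilibrium: 229.9 − 4Q = 3.25 + 3Q → Q* = 32.3786, P* = 100.3857.
At Q = 18: demand price = 229.9 − 4·18 = 157.9; supply price = 3.25 + 3·18 = 57.25.
ΔQ = 32.3786 − 18 = 14.3786; wedge = 157.9 − 57.25 = 100.65.
Welfare loss = ½ × 14.3786 × 100.65 = €723.60 thousand.

€723.60 thousand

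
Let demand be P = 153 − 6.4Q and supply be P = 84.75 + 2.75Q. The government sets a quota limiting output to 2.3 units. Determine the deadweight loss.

121.77

Competitive equilibrium: 153 − 6.4Q = 84.75 + 2.75Q → Q* = 7.459, P* = 105.2623.
At Q = 2.3: demand price = 153 − 6.4·2.3 = 138.28; supply price = 84.75 + 2.75·2.3 = 91.075.
ΔQ = 7.459 − 2.3 = 5.159; wedge = 138.28 − 91.075 = 47.205.
Welfare loss = ½ × 5.159 × 47.205 = 121.77.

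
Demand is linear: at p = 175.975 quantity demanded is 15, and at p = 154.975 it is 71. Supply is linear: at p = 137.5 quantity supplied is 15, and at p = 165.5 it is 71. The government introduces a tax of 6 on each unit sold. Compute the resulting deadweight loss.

Demand slope = (154.975 − 175.975)/(71 − 15) = −0.375, so p = 181.6 − 0.375q.
Supply slope = (165.5 − 137.5)/(71 − 15) = 0.5, so p = 130 + 0.5q.
Competitive equilibrium: 181.6 − 0.375q = 130 + 0.5q → q* = 58.9714, p* = 159.4857.
With the tax, the buyer price exceeds the seller price by 6: (181.6 − 0.375q) − (130 + 0.5q) = 6 → q' = 52.1143.
Δq = 58.9714 − 52.1143 = 6.8571; the wedge equals the tax, 6.
The triangle = ½ × 6.8571 × 6 = 20.57.

20.57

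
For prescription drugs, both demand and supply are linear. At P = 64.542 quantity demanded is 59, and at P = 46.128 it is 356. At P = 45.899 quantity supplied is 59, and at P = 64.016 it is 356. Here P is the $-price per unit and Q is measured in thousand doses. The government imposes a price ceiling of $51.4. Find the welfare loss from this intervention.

Demand slope = (46.128 − 64.542)/(356 − 59) = −0.062, so P = 68.2 − 0.062Q.
Supply slope = (64.016 − 45.899)/(356 − 59) = 0.061, so P = 42.3 + 0.061Q.
Competitive equilibrium: 68.2 − 0.062Q = 42.3 + 0.061Q → Q* = 210.5691, P* = 55.1447.
At the ceiling P = 51.4, quantity supplied = (51.4 − 42.3)/0.061 = 149.1803.
Willingness to pay at Q' = 149.1803: 68.2 − 0.062·149.1803 = 58.9508.
ΔQ = 210.5691 − 149.1803 = 61.3888; wedge = 58.9508 − 51.4 = 7.5508.
Deadweight loss = ½ × 61.3888 × 7.5508 = $231.77 thousand.

$231.77 thousand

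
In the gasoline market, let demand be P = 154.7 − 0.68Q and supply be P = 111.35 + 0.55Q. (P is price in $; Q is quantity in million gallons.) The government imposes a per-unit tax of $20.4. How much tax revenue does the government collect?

Competitive equilibrium: 154.7 − 0.68Q = 111.35 + 0.55Q → Q* = 35.2439, P* = 130.7341.
With the tax, the buyer price exceeds the seller price by 20.4: (154.7 − 0.68Q) − (111.35 + 0.55Q) = 20.4 → Q' = 18.6585.
Tax revenue = 20.4 × 18.6585 = $380.63 million.

$380.63 million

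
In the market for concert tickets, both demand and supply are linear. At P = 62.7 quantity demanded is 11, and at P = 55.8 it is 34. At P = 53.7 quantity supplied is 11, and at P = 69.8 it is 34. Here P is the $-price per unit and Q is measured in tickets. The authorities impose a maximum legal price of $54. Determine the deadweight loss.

$36.73

Demand slope = (55.8 − 62.7)/(34 − 11) = −0.3, so P = 66 − 0.3Q.
Supply slope = (69.8 − 53.7)/(34 − 11) = 0.7, so P = 46 + 0.7Q.
Competitive equilibrium: 66 − 0.3Q = 46 + 0.7Q → Q* = 20, P* = 60.
At the ceiling P = 54, quantity supplied = (54 − 46)/0.7 = 11.4286.
Willingness to pay at Q' = 11.4286: 66 − 0.3·11.4286 = 62.5714.
ΔQ = 20 − 11.4286 = 8.5714; wedge = 62.5714 − 54 = 8.5714.
DWL = ½ × 8.5714 × 8.5714 = $36.73.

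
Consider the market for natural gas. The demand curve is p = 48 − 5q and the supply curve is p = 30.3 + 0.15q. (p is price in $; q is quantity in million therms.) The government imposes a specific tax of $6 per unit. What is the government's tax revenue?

Competitive equilibrium: 48 − 5q = 30.3 + 0.15q → q* = 3.4369, p* = 30.8155.
With the tax, the buyer price exceeds the seller price by 6: (48 − 5q) − (30.3 + 0.15q) = 6 → q' = 2.2718.
Tax revenue = 6 × 2.2718 = $13.63 million.

$13.63 million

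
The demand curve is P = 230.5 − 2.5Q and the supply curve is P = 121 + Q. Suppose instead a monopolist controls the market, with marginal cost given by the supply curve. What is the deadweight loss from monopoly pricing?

297.38

Competitive equilibrium: 230.5 − 2.5Q = 121 + Q → Q* = 31.2857, P* = 152.2857.
Marginal revenue: MR = 230.5 − 5Q. Set MR = MC: 230.5 − 5Q = 121 + Q → Q_m = 18.25.
Price P_m = 230.5 − 2.5·18.25 = 184.875; MC(Q_m) = 121 + 1·18.25 = 139.25.
Competitive Q* = 31.2857, so ΔQ = 13.0357; wedge = 184.875 − 139.25 = 45.625.
Welfare loss = ½ × 13.0357 × 45.625 = 297.38.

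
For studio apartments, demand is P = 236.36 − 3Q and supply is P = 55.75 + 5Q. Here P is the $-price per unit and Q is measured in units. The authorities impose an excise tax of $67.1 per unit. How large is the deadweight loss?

$281.40

Competitive equilibrium: 236.36 − 3Q = 55.75 + 5Q → Q* = 22.5763, P* = 168.6313.
With the tax, the buyer price exceeds the seller price by 67.1: (236.36 − 3Q) − (55.75 + 5Q) = 67.1 → Q' = 14.1888.
ΔQ = 22.5763 − 14.1888 = 8.3875; the wedge equals the tax, 67.1.
DWL = ½ × 8.3875 × 67.1 = $281.40.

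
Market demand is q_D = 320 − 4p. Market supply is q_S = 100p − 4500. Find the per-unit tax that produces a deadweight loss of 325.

In inverse form: demand p = 80 − 0.25q, supply p = 45 + 0.01q.
Competitive equilibrium: 80 − 0.25q = 45 + 0.01q → q* = 134.6154, p* = 46.3462.
A tax t gives Δq = t/0.26 and wedge t, so DWL = t²/0.52.
t²/0.52 = 325 → t² = 169 → t = 13.

13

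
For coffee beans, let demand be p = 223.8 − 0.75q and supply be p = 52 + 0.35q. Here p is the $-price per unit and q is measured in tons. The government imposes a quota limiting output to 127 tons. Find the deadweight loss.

$468.37

Competitive equilibrium: 223.8 − 0.75q = 52 + 0.35q → q* = 156.1818, p* = 106.6636.
At q = 127: demand price = 223.8 − 0.75·127 = 128.55; supply price = 52 + 0.35·127 = 96.45.
Δq = 156.1818 − 127 = 29.1818; wedge = 128.55 − 96.45 = 32.1.
Welfare loss = ½ × 29.1818 × 32.1 = $468.37.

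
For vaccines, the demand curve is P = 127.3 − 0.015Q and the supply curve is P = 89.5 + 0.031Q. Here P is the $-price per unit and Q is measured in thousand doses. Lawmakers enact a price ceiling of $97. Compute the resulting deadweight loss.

$7731.96 thousand

Competitive equilibrium: 127.3 − 0.015Q = 89.5 + 0.031Q → Q* = 821.73913, P* = 114.97391.
At the ceiling P = 97, quantity supplied = (97 − 89.5)/0.031 = 241.93548.
Willingness to pay at Q' = 241.93548: 127.3 − 0.015·241.93548 = 123.67097.
ΔQ = 821.73913 − 241.93548 = 579.80365; wedge = 123.67097 − 97 = 26.67097.
DWL = ½ × 579.80365 × 26.67097 = $7731.96 thousand.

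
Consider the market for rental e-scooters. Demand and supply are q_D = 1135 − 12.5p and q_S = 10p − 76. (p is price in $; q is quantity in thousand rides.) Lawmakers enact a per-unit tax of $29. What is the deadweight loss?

In inverse form: demand p = 90.8 − 0.08q, supply p = 7.6 + 0.1q.
Competitive equilibrium: 90.8 − 0.08q = 7.6 + 0.1q → q* = 462.2222, p* = 53.8222.
With the tax, the buyer price exceeds the seller price by 29: (90.8 − 0.08q) − (7.6 + 0.1q) = 29 → q' = 301.1111.
Δq = 462.2222 − 301.1111 = 161.1111; the wedge equals the tax, 29.
The triangle = ½ × 161.1111 × 29 = $2336.11 thousand.

$2336.11 thousand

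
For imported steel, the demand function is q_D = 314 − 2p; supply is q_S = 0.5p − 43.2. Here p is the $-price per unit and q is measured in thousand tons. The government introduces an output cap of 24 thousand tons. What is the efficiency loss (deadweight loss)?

In inverse form: demand p = 157 − 0.5q, supply p = 86.4 + 2q.
Competitive equilibrium: 157 − 0.5q = 86.4 + 2q → q* = 28.24, p* = 142.88.
At q = 24: demand price = 157 − 0.5·24 = 145; supply price = 86.4 + 2·24 = 134.4.
Δq = 28.24 − 24 = 4.24; wedge = 145 − 134.4 = 10.6.
Welfare loss = ½ × 4.24 × 10.6 = $22.472 thousand.

$22.472 thousand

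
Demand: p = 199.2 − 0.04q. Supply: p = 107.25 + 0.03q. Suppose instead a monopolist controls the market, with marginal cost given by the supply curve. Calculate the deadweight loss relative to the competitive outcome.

Competitive equilibrium: 199.2 − 0.04q = 107.25 + 0.03q → q* = 1313.57143, p* = 146.65714.
Marginal revenue: MR = 199.2 − 0.08q. Set MR = MC: 199.2 − 0.08q = 107.25 + 0.03q → q_m = 835.90909.
Price p_m = 199.2 − 0.04·835.90909 = 165.76364; MC(q_m) = 107.25 + 0.03·835.90909 = 132.32727.
Competitive q* = 1313.57143, so Δq = 477.66234; wedge = 165.76364 − 132.32727 = 33.43637.
DWL = ½ × 477.66234 × 33.43637 = 7985.65.

7985.65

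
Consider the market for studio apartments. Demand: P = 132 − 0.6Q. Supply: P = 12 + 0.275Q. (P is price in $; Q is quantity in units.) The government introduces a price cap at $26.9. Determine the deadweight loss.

Competitive equilibrium: 132 − 0.6Q = 12 + 0.275Q → Q* = 137.1429, P* = 49.7143.
At the ceiling P = 26.9, quantity supplied = (26.9 − 12)/0.275 = 54.1818.
Willingness to pay at Q' = 54.1818: 132 − 0.6·54.1818 = 99.4909.
ΔQ = 137.1429 − 54.1818 = 82.9611; wedge = 99.4909 − 26.9 = 72.5909.
The triangle = ½ × 82.9611 × 72.5909 = $3011.11.

$3011.11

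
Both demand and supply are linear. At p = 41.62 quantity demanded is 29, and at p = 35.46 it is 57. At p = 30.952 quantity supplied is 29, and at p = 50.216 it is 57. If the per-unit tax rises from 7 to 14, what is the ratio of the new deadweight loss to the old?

Demand slope = (35.46 − 41.62)/(57 − 29) = −0.22, so p = 48 − 0.22q.
Supply slope = (50.216 − 30.952)/(57 − 29) = 0.688, so p = 11 + 0.688q.
Competitive equilibrium: 48 − 0.22q = 11 + 0.688q → q* = 40.7489, p* = 39.0352.
For a per-unit tax t: Δq = t/0.908, so DWL = ½·t·(t/0.908) = t²/1.816.
At t = 7: DWL = 26.982. At t = 14: DWL = 107.930.
Ratio = (14/7)² = 4.

4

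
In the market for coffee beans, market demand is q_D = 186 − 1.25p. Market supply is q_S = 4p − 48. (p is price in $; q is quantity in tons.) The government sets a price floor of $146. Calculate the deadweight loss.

In inverse form: demand p = 148.8 − 0.8q, supply p = 12 + 0.25q.
Competitive equilibrium: 148.8 − 0.8q = 12 + 0.25q → q* = 130.2857, p* = 44.5714.
At the floor p = 146, quantity demanded = (148.8 − 146)/0.8 = 3.5.
Sellers' marginal cost at q' = 3.5: 12 + 0.25·3.5 = 12.875.
Δq = 130.2857 − 3.5 = 126.7857; wedge = 146 − 12.875 = 133.125.
DWL = ½ × 126.7857 × 133.125 = $8439.17.

$8439.17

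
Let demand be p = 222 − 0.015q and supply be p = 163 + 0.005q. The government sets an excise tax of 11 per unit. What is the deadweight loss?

Competitive equilibrium: 222 − 0.015q = 163 + 0.005q → q* = 2950, p* = 177.75.
With the tax, the buyer price exceeds the seller price by 11: (222 − 0.015q) − (163 + 0.005q) = 11 → q' = 2400.
Δq = 2950 − 2400 = 550; the wedge equals the tax, 11.
Deadweight loss = ½ × 550 × 11 = 3025.

3025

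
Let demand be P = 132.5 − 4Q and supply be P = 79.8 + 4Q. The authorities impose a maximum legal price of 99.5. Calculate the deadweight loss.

Competitive equilibrium: 132.5 − 4Q = 79.8 + 4Q → Q* = 6.5875, P* = 106.15.
At the ceiling P = 99.5, quantity supplied = (99.5 − 79.8)/4 = 4.925.
Willingness to pay at Q' = 4.925: 132.5 − 4·4.925 = 112.8.
ΔQ = 6.5875 − 4.925 = 1.6625; wedge = 112.8 − 99.5 = 13.3.
DWL = ½ × 1.6625 × 13.3 = 11.06.

11.06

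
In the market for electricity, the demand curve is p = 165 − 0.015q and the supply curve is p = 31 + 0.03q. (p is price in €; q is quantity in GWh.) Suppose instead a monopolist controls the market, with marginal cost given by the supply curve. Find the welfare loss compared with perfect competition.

€12469.44

Competitive equilibrium: 165 − 0.015q = 31 + 0.03q → q* = 2977.77778, p* = 120.33333.
Marginal revenue: MR = 165 − 0.03q. Set MR = MC: 165 − 0.03q = 31 + 0.03q → q_m = 2233.33333.
Price p_m = 165 − 0.015·2233.33333 = 131.5; MC(q_m) = 31 + 0.03·2233.33333 = 98.
Competitive q* = 2977.77778, so Δq = 744.44445; wedge = 131.5 − 98 = 33.5.
Welfare loss = ½ × 744.44445 × 33.5 = €12469.44.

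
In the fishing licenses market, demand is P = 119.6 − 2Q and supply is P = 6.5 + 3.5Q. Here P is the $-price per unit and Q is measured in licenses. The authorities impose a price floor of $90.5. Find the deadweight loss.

Competitive equilibrium: 119.6 − 2Q = 6.5 + 3.5Q → Q* = 20.5636, P* = 78.4727.
At the floor P = 90.5, quantity demanded = (119.6 − 90.5)/2 = 14.55.
Sellers' marginal cost at Q' = 14.55: 6.5 + 3.5·14.55 = 57.425.
ΔQ = 20.5636 − 14.55 = 6.0136; wedge = 90.5 − 57.425 = 33.075.
The triangle = ½ × 6.0136 × 33.075 = $99.45.

$99.45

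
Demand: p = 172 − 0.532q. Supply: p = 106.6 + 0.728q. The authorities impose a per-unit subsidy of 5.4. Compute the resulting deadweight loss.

11.57

Competitive equilibrium: 172 − 0.532q = 106.6 + 0.728q → q* = 51.9048, p* = 144.3867.
The subsidy lowers effective supply by 5.4: p = 101.2 + 0.728q.
New quantity: 172 − 0.532q = 101.2 + 0.728q → q' = 56.1905.
Overproduction Δq = 56.1905 − 51.9048 = 4.2857; wedge = subsidy = 5.4.
The triangle = ½ × 4.2857 × 5.4 = 11.57.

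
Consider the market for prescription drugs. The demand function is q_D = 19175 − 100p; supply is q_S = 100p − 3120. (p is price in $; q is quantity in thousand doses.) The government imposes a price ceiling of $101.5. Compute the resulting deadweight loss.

In inverse form: demand p = 191.75 − 0.01q, supply p = 31.2 + 0.01q.
Competitive equilibrium: 191.75 − 0.01q = 31.2 + 0.01q → q* = 8027.5, p* = 111.475.
At the ceiling p = 101.5, quantity supplied = (101.5 − 31.2)/0.01 = 7030.
Willingness to pay at q' = 7030: 191.75 − 0.01·7030 = 121.45.
Δq = 8027.5 − 7030 = 997.5; wedge = 121.45 − 101.5 = 19.95.
Welfare loss = ½ × 997.5 × 19.95 = $9950.06 thousand.

$9950.06 thousand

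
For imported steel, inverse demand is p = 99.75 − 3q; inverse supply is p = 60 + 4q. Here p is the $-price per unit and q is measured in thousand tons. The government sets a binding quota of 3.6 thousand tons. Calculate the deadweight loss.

$15.12 thousand

Competitive equilibrium: 99.75 − 3q = 60 + 4q → q* = 5.6786, p* = 82.7143.
At q = 3.6: demand price = 99.75 − 3·3.6 = 88.95; supply price = 60 + 4·3.6 = 74.4.
Δq = 5.6786 − 3.6 = 2.0786; wedge = 88.95 − 74.4 = 14.55.
DWL = ½ × 2.0786 × 14.55 = $15.12 thousand.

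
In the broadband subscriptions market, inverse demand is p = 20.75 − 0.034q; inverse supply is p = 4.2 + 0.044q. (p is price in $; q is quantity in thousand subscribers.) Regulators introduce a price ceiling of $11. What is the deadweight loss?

Competitive equilibrium: 20.75 − 0.034q = 4.2 + 0.044q → q* = 212.1795, p* = 13.5359.
At the ceiling p = 11, quantity supplied = (11 − 4.2)/0.044 = 154.5455.
Willingness to pay at q' = 154.5455: 20.75 − 0.034·154.5455 = 15.4955.
Δq = 212.1795 − 154.5455 = 57.634; wedge = 15.4955 − 11 = 4.4955.
The triangle = ½ × 57.634 × 4.4955 = $129.55 thousand.

$129.55 thousand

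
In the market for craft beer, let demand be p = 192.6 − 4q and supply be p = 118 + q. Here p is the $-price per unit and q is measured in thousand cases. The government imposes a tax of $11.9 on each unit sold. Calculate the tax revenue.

Competitive equilibrium: 192.6 − 4q = 118 + q → q* = 14.92, p* = 132.92.
With the tax, the buyer price exceeds the seller price by 11.9: (192.6 − 4q) − (118 + q) = 11.9 → q' = 12.54.
Tax revenue = 11.9 × 12.54 = $149.226 thousand.

$149.226 thousand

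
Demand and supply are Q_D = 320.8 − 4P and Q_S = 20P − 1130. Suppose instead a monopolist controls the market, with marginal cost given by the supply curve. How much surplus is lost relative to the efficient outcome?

In inverse form: demand P = 80.2 − 0.25Q, supply P = 56.5 + 0.05Q.
Competitive equilibrium: 80.2 − 0.25Q = 56.5 + 0.05Q → Q* = 79, P* = 60.45.
Marginal revenue: MR = 80.2 − 0.5Q. Set MR = MC: 80.2 − 0.5Q = 56.5 + 0.05Q → Q_m = 43.0909.
Price P_m = 80.2 − 0.25·43.0909 = 69.4273; MC(Q_m) = 56.5 + 0.05·43.0909 = 58.6545.
Competitive Q* = 79, so ΔQ = 35.9091; wedge = 69.4273 − 58.6545 = 10.7728.
DWL = ½ × 35.9091 × 10.7728 = 193.42.

193.42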